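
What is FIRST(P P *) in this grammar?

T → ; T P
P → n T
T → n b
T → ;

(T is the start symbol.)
FIRST sets of the non-terminals involved (from the grammar, by fixed-point iteration):
  FIRST(P) = { 'n' }

To compute FIRST(P P *), process the symbols left to right:
Symbol P is a non-terminal. Add FIRST(P) \ {ε} = { 'n' }
P is not nullable (ε ∉ FIRST(P)), so stop here.
FIRST(P P *) = { 'n' }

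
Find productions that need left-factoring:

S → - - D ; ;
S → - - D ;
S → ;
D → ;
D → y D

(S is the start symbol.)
Left-factoring is needed when two productions for the same non-terminal
share a common prefix on the right-hand side.

Productions for S:
  S → - - D ; ;
  S → - - D ;
  S → ;
Productions for D:
  D → ;
  D → y D

Found common prefix '- - D ;' in productions for S

Answer: Yes, S has productions with common prefix '- - D ;'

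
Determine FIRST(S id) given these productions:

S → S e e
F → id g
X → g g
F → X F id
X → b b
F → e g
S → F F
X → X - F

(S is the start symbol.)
{ 'b', 'e', 'g', 'id' }

FIRST sets of the non-terminals involved (from the grammar, by fixed-point iteration):
  FIRST(S) = { 'b', 'e', 'g', 'id' }

To compute FIRST(S id), process the symbols left to right:
Symbol S is a non-terminal. Add FIRST(S) \ {ε} = { 'b', 'e', 'g', 'id' }
S is not nullable (ε ∉ FIRST(S)), so stop here.
FIRST(S id) = { 'b', 'e', 'g', 'id' }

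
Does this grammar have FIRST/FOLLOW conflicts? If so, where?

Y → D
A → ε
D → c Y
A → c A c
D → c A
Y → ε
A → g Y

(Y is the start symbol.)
A FIRST/FOLLOW conflict occurs when a non-terminal N has a nullable alternative N → β (β ⇒* ε) and another alternative N → α with FIRST(α) ∩ FOLLOW(N) ≠ ∅: on such a lookahead the parser cannot decide between expanding α and letting N vanish via β.

Nullable non-terminals: A, Y.
FIRST sets used below: FIRST(D) = { 'c' }

A: nullable alternative(s) A → ε; FOLLOW(A) = { $, 'c' }
  A → ε: FIRST \ {ε} = { } — this is the only nullable alternative, skip
  A → c A c: FIRST \ {ε} = { 'c' } — overlaps FOLLOW(A) on { 'c' }: CONFLICT
  A → g Y: FIRST \ {ε} = { 'g' } — disjoint from FOLLOW(A)

Y: nullable alternative(s) Y → ε; FOLLOW(Y) = { $, 'c' }
  Y → D: FIRST \ {ε} = { 'c' } — overlaps FOLLOW(Y) on { 'c' }: CONFLICT
  Y → ε: FIRST \ {ε} = { } — this is the only nullable alternative, skip

D has no nullable alternative, so no FIRST/FOLLOW check is needed there.

So the grammar has 2 FIRST/FOLLOW conflicts (marked CONFLICT above).

Answer: Yes. Y → D with FOLLOW(Y) on { 'c' }; A → c A c with FOLLOW(A) on { 'c' }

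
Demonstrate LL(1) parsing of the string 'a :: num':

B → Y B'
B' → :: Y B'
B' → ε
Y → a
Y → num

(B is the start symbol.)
LL(1) parsing maintains a stack (initially the start symbol over $) and the input. At each step: if the stack top is a terminal, match it against the current input token; if it is a non-terminal N, replace it with the RHS of M[N, lookahead] (the unique production whose predict set contains the lookahead).

Stack is shown with the top on the left.

Stack      Input       Action
-----------------------------
B $        a :: num $  output B → Y B'
Y B' $     a :: num $  output Y → a
a B' $     a :: num $  match 'a'
B' $       :: num $    output B' → :: Y B'
:: Y B' $  :: num $    match '::'
Y B' $     num $       output Y → num
num B' $   num $       match 'num'
B' $       $           output B' → ε
$          $           accept

The string is accepted.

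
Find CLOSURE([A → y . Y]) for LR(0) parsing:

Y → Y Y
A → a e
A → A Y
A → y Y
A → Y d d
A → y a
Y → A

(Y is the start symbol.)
Start with: [A → y . Y]
  [A → y . Y] has the dot before Y: add [Y → . Y Y], [Y → . A]
  [Y → . A] has the dot before A: add [A → . a e], [A → . A Y], [A → . y Y], [A → . Y d d], [A → . y a]
No further items can be added.

CLOSURE = { [A → . A Y], [A → . Y d d], [A → . a e], [A → . y Y], [A → . y a], [A → y . Y], [Y → . A], [Y → . Y Y] }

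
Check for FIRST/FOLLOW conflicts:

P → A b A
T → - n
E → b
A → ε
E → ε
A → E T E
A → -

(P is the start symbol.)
Nullable non-terminals: A, E.
FIRST sets used below: FIRST(E) = { 'b', ε }, FIRST(T) = { '-' }

A: nullable alternative(s) A → ε; FOLLOW(A) = { $, 'b' }
  A → ε: FIRST \ {ε} = { } — this is the only nullable alternative, skip
  A → E T E: FIRST \ {ε} = { '-', 'b' } — overlaps FOLLOW(A) on { 'b' }: CONFLICT
  A → -: FIRST \ {ε} = { '-' } — disjoint from FOLLOW(A)

E: nullable alternative(s) E → ε; FOLLOW(E) = { $, '-', 'b' }
  E → b: FIRST \ {ε} = { 'b' } — overlaps FOLLOW(E) on { 'b' }: CONFLICT
  E → ε: FIRST \ {ε} = { } — this is the only nullable alternative, skip

P, T have no nullable alternative, so no FIRST/FOLLOW check is needed there.

So the grammar has 2 FIRST/FOLLOW conflicts (marked CONFLICT above).

Answer: Yes. E → b with FOLLOW(E) on { 'b' }; A → E T E with FOLLOW(A) on { 'b' }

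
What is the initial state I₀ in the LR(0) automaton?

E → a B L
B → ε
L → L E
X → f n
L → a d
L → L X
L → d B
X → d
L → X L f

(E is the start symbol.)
{ [E → . a B L], [E' → . E] }

First, augment the grammar with E' → E
I₀ = CLOSURE({ [E' → . E] }):
  [E' → . E] has the dot before E: add [E → . a B L]
No further items can be added.

I₀ = { [E → . a B L], [E' → . E] }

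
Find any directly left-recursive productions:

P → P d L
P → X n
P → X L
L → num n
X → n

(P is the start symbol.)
P → P d L: LEFT RECURSIVE (starts with P)
P → X n: starts with X
P → X L: starts with X
L → num n: starts with num
X → n: starts with n

The grammar has direct left recursion on: P.

Answer: Yes, P is left-recursive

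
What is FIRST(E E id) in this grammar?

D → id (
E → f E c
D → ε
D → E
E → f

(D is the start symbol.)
FIRST sets of the non-terminals involved (from the grammar, by fixed-point iteration):
  FIRST(E) = { 'f' }

To compute FIRST(E E id), process the symbols left to right:
Symbol E is a non-terminal. Add FIRST(E) \ {ε} = { 'f' }
E is not nullable (ε ∉ FIRST(E)), so stop here.
FIRST(E E id) = { 'f' }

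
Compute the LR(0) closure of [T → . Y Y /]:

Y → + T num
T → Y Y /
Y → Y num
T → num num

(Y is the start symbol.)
{ [T → . Y Y /], [Y → . + T num], [Y → . Y num] }

To compute CLOSURE, for each item [A → α.Bβ] where B is a non-terminal, add [B → .γ] for all productions B → γ; repeat for the newly added items until nothing changes.

Start with: [T → . Y Y /]
  [T → . Y Y /] has the dot before Y: add [Y → . + T num], [Y → . Y num]
No further items can be added.

CLOSURE = { [T → . Y Y /], [Y → . + T num], [Y → . Y num] }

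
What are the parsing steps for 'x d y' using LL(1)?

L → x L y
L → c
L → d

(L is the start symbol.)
Stack is shown with the top on the left.

Stack    Input    Action
------------------------
L $      x d y $  output L → x L y
x L y $  x d y $  match 'x'
L y $    d y $    output L → d
d y $    d y $    match 'd'
y $      y $      match 'y'
$        $        accept

The string is accepted.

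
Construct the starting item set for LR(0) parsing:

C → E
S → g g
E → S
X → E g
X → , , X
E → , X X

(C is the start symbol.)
{ [C → . E], [C' → . C], [E → . , X X], [E → . S], [S → . g g] }

First, augment the grammar with C' → C
I₀ = CLOSURE({ [C' → . C] }):
  [C' → . C] has the dot before C: add [C → . E]
  [C → . E] has the dot before E: add [E → . S], [E → . , X X]
  [E → . S] has the dot before S: add [S → . g g]
No further items can be added.

I₀ = { [C → . E], [C' → . C], [E → . , X X], [E → . S], [S → . g g] }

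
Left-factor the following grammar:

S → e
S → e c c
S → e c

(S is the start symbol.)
Left-factoring transforms A → αβ₁ | αβ₂ into A → αA' and A' → β₁ | β₂
(α is the longest common prefix among the alternatives). Repeat until
no nonterminal has two alternatives with a common prefix.

Round 1: S has alternatives sharing prefix 'e'. Introduce S': S → e S'
  Add: S' → ε
  Add: S' → c c
  Add: S' → c

Round 2: S' has alternatives sharing prefix 'c'. Introduce S'': S' → c S''
  Add: S'' → c
  Add: S'' → ε

No remaining common prefixes — done.

Resulting grammar:
S → e S'
S' → ε
S' → c S''
S'' → c
S'' → ε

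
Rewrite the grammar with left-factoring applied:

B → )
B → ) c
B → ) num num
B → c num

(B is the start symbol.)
B → ) B'
B' → ε
B' → c
B' → num num
B → c num

Left-factoring transforms A → αβ₁ | αβ₂ into A → αA' and A' → β₁ | β₂
(α is the longest common prefix among the alternatives). Repeat until
no nonterminal has two alternatives with a common prefix.

Round 1: B has alternatives sharing prefix ')'. Introduce B': B → ) B'
  Add: B' → ε
  Add: B' → c
  Add: B' → num num

No remaining common prefixes — done.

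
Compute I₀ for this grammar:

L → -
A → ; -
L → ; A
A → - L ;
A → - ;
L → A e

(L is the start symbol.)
First, augment the grammar with L' → L
I₀ = CLOSURE({ [L' → . L] }):
  [L' → . L] has the dot before L: add [L → . -], [L → . ; A], [L → . A e]
  [L → . A e] has the dot before A: add [A → . ; -], [A → . - L ;], [A → . - ;]
No further items can be added.

I₀ = { [A → . - ;], [A → . - L ;], [A → . ; -], [L → . -], [L → . ; A], [L → . A e], [L' → . L] }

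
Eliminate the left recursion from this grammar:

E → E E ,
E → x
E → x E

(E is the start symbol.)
E → x E'
E → x E E'
E' → E , E'
E' → ε

E is directly left-recursive. The standard transformation for
  A → A α₁ | ... | A α_m | β₁ | ... | β_n
is
  A  → β₁ A' | ... | β_n A'
  A' → α₁ A' | ... | α_m A' | ε

E → x becomes E → x E'
E → x E becomes E → x E E'
E → E E , becomes E' → E , E'
Add E' → ε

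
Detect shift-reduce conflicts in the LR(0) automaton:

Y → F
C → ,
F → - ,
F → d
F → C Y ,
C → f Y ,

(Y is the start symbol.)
No shift-reduce conflicts

A shift-reduce conflict occurs when an LR(0) state has both:
  - a complete (reduce) item [A → α .] (dot at the end), and
  - a shift item [B → β . c γ] (dot before a terminal).

Augment with Y' → Y and build the canonical LR(0) collection (I0 = CLOSURE({[Y' → . Y]}), then GOTO on every symbol after a dot until no new states appear). It has 13 states:
  I0: { [C → . ,], [C → . f Y ,], [F → . - ,], [F → . C Y ,], [F → . d], [Y → . F], [Y' → . Y] }  — shift
  I1: { [C → , .] }  — reduce
  I2: { [F → - . ,] }  — shift
  I3: { [C → . ,], [C → . f Y ,], [F → . - ,], [F → . C Y ,], [F → . d], [F → C . Y ,], [Y → . F] }  — shift
  I4: { [Y → F .] }  — reduce
  I5: { [Y' → Y .] }  — accept
  I6: { [F → d .] }  — reduce
  I7: { [C → . ,], [C → . f Y ,], [C → f . Y ,], [F → . - ,], [F → . C Y ,], [F → . d], [Y → . F] }  — shift
  I8: { [C → f Y . ,] }  — shift
  I9: { [C → f Y , .] }  — reduce
  I10: { [F → C Y . ,] }  — shift
  I11: { [F → C Y , .] }  — reduce
  I12: { [F → - , .] }  — reduce

No state contains both a complete item and a shift item.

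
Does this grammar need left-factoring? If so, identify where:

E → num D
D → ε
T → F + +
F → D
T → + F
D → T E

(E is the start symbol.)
Left-factoring is needed when two productions for the same non-terminal
share a common prefix on the right-hand side.

Productions for D:
  D → ε
  D → T E
Productions for T:
  T → F + +
  T → + F

No common prefixes found.

Answer: No, left-factoring is not needed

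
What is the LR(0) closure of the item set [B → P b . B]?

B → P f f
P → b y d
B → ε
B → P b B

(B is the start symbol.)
{ [B → . P b B], [B → . P f f], [B → .], [B → P b . B], [P → . b y d] }

To compute CLOSURE, for each item [A → α.Bβ] where B is a non-terminal, add [B → .γ] for all productions B → γ; repeat for the newly added items until nothing changes.

Start with: [B → P b . B]
  [B → P b . B] has the dot before B: add [B → . P f f], [B → .], [B → . P b B]
  [B → . P f f] has the dot before P: add [P → . b y d]
No further items can be added.

CLOSURE = { [B → . P b B], [B → . P f f], [B → .], [B → P b . B], [P → . b y d] }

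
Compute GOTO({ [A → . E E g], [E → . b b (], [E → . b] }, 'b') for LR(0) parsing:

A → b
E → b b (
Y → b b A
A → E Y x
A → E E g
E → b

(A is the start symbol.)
GOTO(I, 'b') = CLOSURE({ [A → αX.β] : [A → α.Xβ] ∈ I, X = 'b' })

Items with dot before 'b', with the dot advanced:
  [E → . b] → [E → b .]
  [E → . b b (] → [E → b . b (]
Closure adds nothing (no advanced item has the dot before a non-terminal).

GOTO = { [E → b . b (], [E → b .] }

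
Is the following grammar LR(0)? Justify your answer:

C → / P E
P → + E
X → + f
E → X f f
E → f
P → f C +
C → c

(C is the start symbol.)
A grammar is LR(0) if no state in the canonical LR(0) collection has:
  - both a shift item (dot before a terminal) and a complete item (shift-reduce conflict), or
  - two or more complete items (reduce-reduce conflict; the accept item [C' → C .] counts as a complete item here).

Augment with C' → C and build the canonical LR(0) collection (I0 = CLOSURE({[C' → . C]}), then GOTO on every symbol after a dot until no new states appear). It has 17 states:
  I0: { [C → . / P E], [C → . c], [C' → . C] }  — shift
  I1: { [C → / . P E], [P → . + E], [P → . f C +] }  — shift
  I2: { [C' → C .] }  — accept
  I3: { [C → c .] }  — reduce
  I4: { [E → . X f f], [E → . f], [P → + . E], [X → . + f] }  — shift
  I5: { [C → / P . E], [E → . X f f], [E → . f], [X → . + f] }  — shift
  I6: { [C → . / P E], [C → . c], [P → f . C +] }  — shift
  I7: { [P → f C . +] }  — shift
  I8: { [P → f C + .] }  — reduce
  I9: { [X → + . f] }  — shift
  I10: { [C → / P E .] }  — reduce
  I11: { [E → X . f f] }  — shift
  I12: { [E → f .] }  — reduce
  I13: { [E → X f . f] }  — shift
  I14: { [E → X f f .] }  — reduce
  I15: { [X → + f .] }  — reduce
  I16: { [P → + E .] }  — reduce

Every state is either a pure shift/goto state or contains exactly one complete item and nothing to shift — no conflicts. The grammar is LR(0).

Answer: Yes, the grammar is LR(0)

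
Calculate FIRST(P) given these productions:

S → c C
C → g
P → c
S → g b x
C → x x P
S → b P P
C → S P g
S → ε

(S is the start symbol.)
To compute FIRST(P), examine every production with P on the left-hand side, reading each right-hand side left to right until a non-nullable symbol is reached.

From P → c:
  - c is a terminal: add 'c' and stop

Collecting: FIRST(P) = { 'c' }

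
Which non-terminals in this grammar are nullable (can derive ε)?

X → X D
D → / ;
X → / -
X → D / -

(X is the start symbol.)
A non-terminal is nullable if it can derive ε (the empty string): either it has an ε-production, or it has a production whose right-hand side consists entirely of nullable non-terminals.

There are no ε-productions, so no non-terminal can derive ε.
No non-terminals are nullable.

Answer: None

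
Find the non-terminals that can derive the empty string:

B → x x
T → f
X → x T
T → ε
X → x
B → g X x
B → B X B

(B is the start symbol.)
{ 'T' }

ε-productions: T → ε
So T is immediately nullable.
No further non-terminal can be added: every production for the remaining non-terminals contains a terminal or a non-nullable non-terminal.
Nullable = { 'T' }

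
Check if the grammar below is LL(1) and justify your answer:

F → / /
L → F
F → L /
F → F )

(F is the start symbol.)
No. Predict set conflict for F: { '/' }

A grammar is LL(1) if for each non-terminal N with multiple productions, the predict sets of those productions are pairwise disjoint, where PREDICT(N → α) = (FIRST(α) \ {ε}) ∪ (FOLLOW(N) if α ⇒* ε).

Relevant sets:
  FIRST(L) = { '/' }
  FIRST(F) = { '/' }

For F:
  PREDICT(F → '/' '/') = { '/' }
  PREDICT(F → L '/') = { '/' }
  PREDICT(F → F ')') = { '/' }
L has a single production, so nothing to check there.

Conflict found: Predict set conflict for F: { '/' }
The grammar is NOT LL(1).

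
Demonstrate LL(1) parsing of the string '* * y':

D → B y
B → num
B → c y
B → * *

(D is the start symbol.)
LL(1) parsing maintains a stack (initially the start symbol over $) and the input. At each step: if the stack top is a terminal, match it against the current input token; if it is a non-terminal N, replace it with the RHS of M[N, lookahead] (the unique production whose predict set contains the lookahead).

Stack is shown with the top on the left.

Stack    Input    Action
------------------------
D $      * * y $  output D → B y
B y $    * * y $  output B → * *
* * y $  * * y $  match '*'
* y $    * y $    match '*'
y $      y $      match 'y'
$        $        accept

The string is accepted.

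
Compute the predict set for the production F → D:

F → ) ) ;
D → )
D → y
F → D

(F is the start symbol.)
PREDICT(F → D) = (FIRST(RHS) \ {ε}) ∪ (FOLLOW(F) if ε ∈ FIRST(RHS), i.e. RHS ⇒* ε)
FIRST(D) = { ')', 'y' }
FIRST(D) = { ')', 'y' }
ε ∉ FIRST(D), so FOLLOW(F) is not added.
PREDICT(F → D) = { ')', 'y' }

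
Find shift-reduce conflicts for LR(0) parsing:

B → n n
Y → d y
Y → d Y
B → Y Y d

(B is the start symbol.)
No shift-reduce conflicts

A shift-reduce conflict occurs when an LR(0) state has both:
  - a complete (reduce) item [A → α .] (dot at the end), and
  - a shift item [B → β . c γ] (dot before a terminal).

Augment with B' → B and build the canonical LR(0) collection (I0 = CLOSURE({[B' → . B]}), then GOTO on every symbol after a dot until no new states appear). It has 10 states:
  I0: { [B → . Y Y d], [B → . n n], [B' → . B], [Y → . d Y], [Y → . d y] }  — shift
  I1: { [B' → B .] }  — accept
  I2: { [B → Y . Y d], [Y → . d Y], [Y → . d y] }  — shift
  I3: { [Y → . d Y], [Y → . d y], [Y → d . Y], [Y → d . y] }  — shift
  I4: { [B → n . n] }  — shift
  I5: { [B → n n .] }  — reduce
  I6: { [Y → d Y .] }  — reduce
  I7: { [Y → d y .] }  — reduce
  I8: { [B → Y Y . d] }  — shift
  I9: { [B → Y Y d .] }  — reduce

No state contains both a complete item and a shift item.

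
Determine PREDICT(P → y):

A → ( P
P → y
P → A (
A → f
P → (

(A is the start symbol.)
{ 'y' }

PREDICT(P → y) = (FIRST(RHS) \ {ε}) ∪ (FOLLOW(P) if ε ∈ FIRST(RHS), i.e. RHS ⇒* ε)
FIRST(y) = { 'y' }
ε ∉ FIRST(y), so FOLLOW(P) is not added.
PREDICT(P → y) = { 'y' }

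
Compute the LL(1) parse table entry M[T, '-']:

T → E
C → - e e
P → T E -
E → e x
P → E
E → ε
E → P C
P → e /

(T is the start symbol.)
To find M[T, '-'], we find productions for T where '-' is in the predict set (PREDICT(N → α) = (FIRST(α) \ {ε}) ∪ (FOLLOW(N) if α ⇒* ε)).

Relevant sets:
  FIRST(E) = { '-', 'e', ε }
  FOLLOW(T) = { $, '-', 'e' }

T → E: PREDICT = { $, '-', 'e' }
  '-' is in predict set, so this production goes in M[T, '-']

M[T, '-'] = T → E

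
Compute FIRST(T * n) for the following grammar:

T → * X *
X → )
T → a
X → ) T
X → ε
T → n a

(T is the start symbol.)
{ '*', 'a', 'n' }

FIRST sets of the non-terminals involved (from the grammar, by fixed-point iteration):
  FIRST(T) = { '*', 'a', 'n' }

To compute FIRST(T * n), process the symbols left to right:
Symbol T is a non-terminal. Add FIRST(T) \ {ε} = { '*', 'a', 'n' }
T is not nullable (ε ∉ FIRST(T)), so stop here.
FIRST(T * n) = { '*', 'a', 'n' }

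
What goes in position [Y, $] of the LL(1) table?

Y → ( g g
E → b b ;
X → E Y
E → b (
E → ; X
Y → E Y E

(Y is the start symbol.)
Empty (error entry)

To find M[Y, $], we find productions for Y where $ is in the predict set (PREDICT(N → α) = (FIRST(α) \ {ε}) ∪ (FOLLOW(N) if α ⇒* ε)).

Relevant sets:
  FIRST(E) = { ';', 'b' }

Y → ( g g: PREDICT = { '(' }
Y → E Y E: PREDICT = { ';', 'b' }

M[Y, $] is empty (no production applies)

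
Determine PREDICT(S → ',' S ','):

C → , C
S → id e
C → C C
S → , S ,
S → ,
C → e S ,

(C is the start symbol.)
PREDICT(S → ',' S ',') = (FIRST(RHS) \ {ε}) ∪ (FOLLOW(S) if ε ∈ FIRST(RHS), i.e. RHS ⇒* ε)
FIRST(',' S ',') = { ',' }
ε ∉ FIRST(',' S ','), so FOLLOW(S) is not added.
PREDICT(S → ',' S ',') = { ',' }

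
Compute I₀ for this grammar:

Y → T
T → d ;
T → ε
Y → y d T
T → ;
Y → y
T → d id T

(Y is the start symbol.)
First, augment the grammar with Y' → Y
I₀ = CLOSURE({ [Y' → . Y] }):
  [Y' → . Y] has the dot before Y: add [Y → . T], [Y → . y d T], [Y → . y]
  [Y → . T] has the dot before T: add [T → . d ;], [T → .], [T → . ;], [T → . d id T]
No further items can be added.

I₀ = { [T → . ;], [T → . d ;], [T → . d id T], [T → .], [Y → . T], [Y → . y d T], [Y → . y], [Y' → . Y] }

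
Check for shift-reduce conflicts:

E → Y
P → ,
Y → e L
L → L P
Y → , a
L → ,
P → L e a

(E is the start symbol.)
Augment with E' → E and build the canonical LR(0) collection (I0 = CLOSURE({[E' → . E]}), then GOTO on every symbol after a dot until no new states appear). It has 13 states:
  I0: { [E → . Y], [E' → . E], [Y → . , a], [Y → . e L] }  — shift
  I1: { [Y → , . a] }  — shift
  I2: { [E' → E .] }  — accept
  I3: { [E → Y .] }  — reduce
  I4: { [L → . ,], [L → . L P], [Y → e . L] }  — shift
  I5: { [L → , .] }  — reduce
  I6: { [L → . ,], [L → . L P], [L → L . P], [P → . ,], [P → . L e a], [Y → e L .] }  — shift, reduce
  I7: { [L → , .], [P → , .] }  — 2 reduces
  I8: { [L → . ,], [L → . L P], [L → L . P], [P → . ,], [P → . L e a], [P → L . e a] }  — shift
  I9: { [L → L P .] }  — reduce
  I10: { [P → L e . a] }  — shift
  I11: { [P → L e a .] }  — reduce
  I12: { [Y → , a .] }  — reduce

I6 contains reduce item [Y → e L .] and shift items [L → . ,], [P → . ,] — shift-reduce conflict.

Answer: Yes — I6: [Y → e L .] vs [L → . ,]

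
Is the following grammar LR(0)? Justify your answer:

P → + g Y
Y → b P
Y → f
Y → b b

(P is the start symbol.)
Augment with P' → P and build the canonical LR(0) collection (I0 = CLOSURE({[P' → . P]}), then GOTO on every symbol after a dot until no new states appear). It has 9 states:
  I0: { [P → . + g Y], [P' → . P] }  — shift
  I1: { [P → + . g Y] }  — shift
  I2: { [P' → P .] }  — accept
  I3: { [P → + g . Y], [Y → . b P], [Y → . b b], [Y → . f] }  — shift
  I4: { [P → + g Y .] }  — reduce
  I5: { [P → . + g Y], [Y → b . P], [Y → b . b] }  — shift
  I6: { [Y → f .] }  — reduce
  I7: { [Y → b P .] }  — reduce
  I8: { [Y → b b .] }  — reduce

Every state is either a pure shift/goto state or contains exactly one complete item and nothing to shift — no conflicts. The grammar is LR(0).

Answer: Yes, the grammar is LR(0)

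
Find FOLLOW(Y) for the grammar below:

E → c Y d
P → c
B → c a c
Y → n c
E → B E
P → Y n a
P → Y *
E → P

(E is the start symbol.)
In E → c Y d: Y is followed by d, add FIRST(d) \ {ε} = { 'd' }
In P → Y n a: Y is followed by n a, add FIRST(n a) \ {ε} = { 'n' }
In P → Y *: Y is followed by '*', add FIRST('*') \ {ε} = { '*' }

Taking the union: FOLLOW(Y) = { '*', 'd', 'n' }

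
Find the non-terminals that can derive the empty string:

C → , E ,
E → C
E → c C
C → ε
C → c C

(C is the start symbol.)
{ 'C', 'E' }

A non-terminal is nullable if it can derive ε (the empty string): either it has an ε-production, or it has a production whose right-hand side consists entirely of nullable non-terminals.

ε-productions: C → ε
So C is immediately nullable.
E → C: every symbol on the right is nullable, so E is nullable too.
Every non-terminal is now nullable.
Nullable = { 'C', 'E' }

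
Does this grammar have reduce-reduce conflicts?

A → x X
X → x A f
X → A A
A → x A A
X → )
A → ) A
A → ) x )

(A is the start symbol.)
A reduce-reduce conflict occurs when an LR(0) state has two complete items [A → α .] and [B → β .] — both call for a reduction, and with no lookahead the parser cannot choose between them.

Augment with A' → A and build the canonical LR(0) collection (I0 = CLOSURE({[A' → . A]}), then GOTO on every symbol after a dot until no new states appear). It has 14 states:
  I0: { [A → . ) A], [A → . ) x )], [A → . x A A], [A → . x X], [A' → . A] }  — shift
  I1: { [A → ) . A], [A → ) . x )], [A → . ) A], [A → . ) x )], [A → . x A A], [A → . x X] }  — shift
  I2: { [A' → A .] }  — accept
  I3: { [A → . ) A], [A → . ) x )], [A → . x A A], [A → . x X], [A → x . A A], [A → x . X], [X → . )], [X → . A A], [X → . x A f] }  — shift
  I4: { [A → ) . A], [A → ) . x )], [A → . ) A], [A → . ) x )], [A → . x A A], [A → . x X], [X → ) .] }  — shift, reduce
  I5: { [A → . ) A], [A → . ) x )], [A → . x A A], [A → . x X], [A → x A . A], [X → A . A] }  — shift
  I6: { [A → x X .] }  — reduce
  I7: { [A → . ) A], [A → . ) x )], [A → . x A A], [A → . x X], [A → x . A A], [A → x . X], [X → . )], [X → . A A], [X → . x A f], [X → x . A f] }  — shift
  I8: { [A → . ) A], [A → . ) x )], [A → . x A A], [A → . x X], [A → x A . A], [X → A . A], [X → x A . f] }  — shift
  I9: { [A → x A A .], [X → A A .] }  — 2 reduces
  I10: { [X → x A f .] }  — reduce
  I11: { [A → ) A .] }  — reduce
  I12: { [A → ) x . )], [A → . ) A], [A → . ) x )], [A → . x A A], [A → . x X], [A → x . A A], [A → x . X], [X → . )], [X → . A A], [X → . x A f] }  — shift
  I13: { [A → ) . A], [A → ) . x )], [A → ) x ) .], [A → . ) A], [A → . ) x )], [A → . x A A], [A → . x X], [X → ) .] }  — shift, 2 reduces

I9 contains complete items [A → x A A .], [X → A A .] — reduce-reduce conflict.
I13 contains complete items [A → ) x ) .], [X → ) .] — reduce-reduce conflict.

Answer: Yes — I9: [A → x A A .] vs [X → A A .]; I13: [A → ) x ) .] vs [X → ) .]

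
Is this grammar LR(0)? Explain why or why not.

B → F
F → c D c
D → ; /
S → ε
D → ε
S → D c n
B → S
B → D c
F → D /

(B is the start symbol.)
No. Shift-reduce conflict between [D → .] and [D → . ; /]

A grammar is LR(0) if no state in the canonical LR(0) collection has:
  - both a shift item (dot before a terminal) and a complete item (shift-reduce conflict), or
  - two or more complete items (reduce-reduce conflict; the accept item [B' → B .] counts as a complete item here).

Augment with B' → B and build the canonical LR(0) collection (I0 = CLOSURE({[B' → . B]}), then GOTO on every symbol after a dot until no new states appear). It has 13 states:
  I0: { [B → . D c], [B → . F], [B → . S], [B' → . B], [D → . ; /], [D → .], [F → . D /], [F → . c D c], [S → . D c n], [S → .] }  — shift, 2 reduces
  I1: { [D → ; . /] }  — shift
  I2: { [B' → B .] }  — accept
  I3: { [B → D . c], [F → D . /], [S → D . c n] }  — shift
  I4: { [B → F .] }  — reduce
  I5: { [B → S .] }  — reduce
  I6: { [D → . ; /], [D → .], [F → c . D c] }  — shift, reduce
  I7: { [F → c D . c] }  — shift
  I8: { [F → c D c .] }  — reduce
  I9: { [F → D / .] }  — reduce
  I10: { [B → D c .], [S → D c . n] }  — shift, reduce
  I11: { [S → D c n .] }  — reduce
  I12: { [D → ; / .] }  — reduce

Conflict in state I0:
  Shift-reduce conflict between [D → .] and [D → . ; /]
So the grammar is NOT LR(0).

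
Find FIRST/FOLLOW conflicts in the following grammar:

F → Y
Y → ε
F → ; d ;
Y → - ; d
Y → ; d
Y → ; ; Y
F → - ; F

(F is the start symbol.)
No FIRST/FOLLOW conflicts.

A FIRST/FOLLOW conflict occurs when a non-terminal N has a nullable alternative N → β (β ⇒* ε) and another alternative N → α with FIRST(α) ∩ FOLLOW(N) ≠ ∅: on such a lookahead the parser cannot decide between expanding α and letting N vanish via β.

Nullable non-terminals: F, Y.
FIRST sets used below: FIRST(Y) = { '-', ';', ε }

F: nullable alternative(s) F → Y; FOLLOW(F) = { $ }
  F → Y: FIRST \ {ε} = { '-', ';' } — this is the only nullable alternative, skip
  F → ; d ;: FIRST \ {ε} = { ';' } — disjoint from FOLLOW(F)
  F → - ; F: FIRST \ {ε} = { '-' } — disjoint from FOLLOW(F)

Y: nullable alternative(s) Y → ε; FOLLOW(Y) = { $ }
  Y → ε: FIRST \ {ε} = { } — this is the only nullable alternative, skip
  Y → - ; d: FIRST \ {ε} = { '-' } — disjoint from FOLLOW(Y)
  Y → ; d: FIRST \ {ε} = { ';' } — disjoint from FOLLOW(Y)
  Y → ; ; Y: FIRST \ {ε} = { ';' } — disjoint from FOLLOW(Y)

No FIRST/FOLLOW conflicts found.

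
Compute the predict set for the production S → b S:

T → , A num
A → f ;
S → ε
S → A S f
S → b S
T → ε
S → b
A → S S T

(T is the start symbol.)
PREDICT(S → b S) = (FIRST(RHS) \ {ε}) ∪ (FOLLOW(S) if ε ∈ FIRST(RHS), i.e. RHS ⇒* ε)
FIRST(b S) = { 'b' }
ε ∉ FIRST(b S), so FOLLOW(S) is not added.
PREDICT(S → b S) = { 'b' }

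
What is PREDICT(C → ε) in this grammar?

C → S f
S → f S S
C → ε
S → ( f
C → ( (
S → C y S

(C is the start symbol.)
{ $, 'y' }

PREDICT(C → ε) = (FIRST(RHS) \ {ε}) ∪ (FOLLOW(C) if ε ∈ FIRST(RHS), i.e. RHS ⇒* ε)
The right-hand side is ε (FIRST(ε) = { ε }), so the predict set is FOLLOW(C) = { $, 'y' }
PREDICT(C → ε) = { $, 'y' }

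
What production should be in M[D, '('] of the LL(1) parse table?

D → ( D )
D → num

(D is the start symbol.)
D → ( D )

To find M[D, '('], we find productions for D where '(' is in the predict set (PREDICT(N → α) = (FIRST(α) \ {ε}) ∪ (FOLLOW(N) if α ⇒* ε)).

D → ( D ): PREDICT = { '(' }
  '(' is in predict set, so this production goes in M[D, '(']
D → num: PREDICT = { 'num' }

M[D, '('] = D → ( D )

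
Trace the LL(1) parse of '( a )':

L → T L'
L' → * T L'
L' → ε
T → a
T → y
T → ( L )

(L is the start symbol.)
LL(1) parsing maintains a stack (initially the start symbol over $) and the input. At each step: if the stack top is a terminal, match it against the current input token; if it is a non-terminal N, replace it with the RHS of M[N, lookahead] (the unique production whose predict set contains the lookahead).

Stack is shown with the top on the left.

Stack        Input    Action
----------------------------
L $          ( a ) $  output L → T L'
T L' $       ( a ) $  output T → ( L )
( L ) L' $   ( a ) $  match '('
L ) L' $     a ) $    output L → T L'
T L' ) L' $  a ) $    output T → a
a L' ) L' $  a ) $    match 'a'
L' ) L' $    ) $      output L' → ε
) L' $       ) $      match ')'
L' $         $        output L' → ε
$            $        accept

The string is accepted.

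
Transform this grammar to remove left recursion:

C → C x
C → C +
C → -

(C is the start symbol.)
C is directly left-recursive. The standard transformation for
  A → A α₁ | ... | A α_m | β₁ | ... | β_n
is
  A  → β₁ A' | ... | β_n A'
  A' → α₁ A' | ... | α_m A' | ε

C → - becomes C → - C'
C → C x becomes C' → x C'
C → C + becomes C' → + C'
Add C' → ε

Resulting grammar:
C → - C'
C' → x C'
C' → + C'
C' → ε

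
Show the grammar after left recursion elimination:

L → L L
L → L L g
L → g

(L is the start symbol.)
L is directly left-recursive. The standard transformation for
  A → A α₁ | ... | A α_m | β₁ | ... | β_n
is
  A  → β₁ A' | ... | β_n A'
  A' → α₁ A' | ... | α_m A' | ε

L → g becomes L → g L'
L → L L becomes L' → L L'
L → L L g becomes L' → L g L'
Add L' → ε

Resulting grammar:
L → g L'
L' → L L'
L' → L g L'
L' → ε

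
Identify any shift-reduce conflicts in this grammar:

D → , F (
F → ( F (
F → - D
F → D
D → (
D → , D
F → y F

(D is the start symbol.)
Augment with D' → D and build the canonical LR(0) collection (I0 = CLOSURE({[D' → . D]}), then GOTO on every symbol after a dot until no new states appear). It has 15 states:
  I0: { [D → . (], [D → . , D], [D → . , F (], [D' → . D] }  — shift
  I1: { [D → ( .] }  — reduce
  I2: { [D → , . D], [D → , . F (], [D → . (], [D → . , D], [D → . , F (], [F → . ( F (], [F → . - D], [F → . D], [F → . y F] }  — shift
  I3: { [D' → D .] }  — accept
  I4: { [D → ( .], [D → . (], [D → . , D], [D → . , F (], [F → ( . F (], [F → . ( F (], [F → . - D], [F → . D], [F → . y F] }  — shift, reduce
  I5: { [D → . (], [D → . , D], [D → . , F (], [F → - . D] }  — shift
  I6: { [D → , D .], [F → D .] }  — 2 reduces
  I7: { [D → , F . (] }  — shift
  I8: { [D → . (], [D → . , D], [D → . , F (], [F → . ( F (], [F → . - D], [F → . D], [F → . y F], [F → y . F] }  — shift
  I9: { [F → D .] }  — reduce
  I10: { [F → y F .] }  — reduce
  I11: { [D → , F ( .] }  — reduce
  I12: { [F → - D .] }  — reduce
  I13: { [F → ( F . (] }  — shift
  I14: { [F → ( F ( .] }  — reduce

I4 contains reduce item [D → ( .] and shift items [D → . (], [D → . , D], [D → . , F (], [F → . ( F (], [F → . - D], [F → . y F] — shift-reduce conflict.

Answer: Yes — I4: [D → ( .] vs [D → . (]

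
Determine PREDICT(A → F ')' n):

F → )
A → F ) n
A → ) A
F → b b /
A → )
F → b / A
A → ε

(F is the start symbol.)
PREDICT(A → F ')' n) = (FIRST(RHS) \ {ε}) ∪ (FOLLOW(A) if ε ∈ FIRST(RHS), i.e. RHS ⇒* ε)
FIRST(F) = { ')', 'b' }
FIRST(F ')' n) = { ')', 'b' }
ε ∉ FIRST(F ')' n), so FOLLOW(A) is not added.
PREDICT(A → F ')' n) = { ')', 'b' }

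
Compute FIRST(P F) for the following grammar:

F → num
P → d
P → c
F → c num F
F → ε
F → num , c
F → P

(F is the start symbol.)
{ 'c', 'd' }

FIRST sets of the non-terminals involved (from the grammar, by fixed-point iteration):
  FIRST(P) = { 'c', 'd' }

To compute FIRST(P F), process the symbols left to right:
Symbol P is a non-terminal. Add FIRST(P) \ {ε} = { 'c', 'd' }
P is not nullable (ε ∉ FIRST(P)), so stop here.
FIRST(P F) = { 'c', 'd' }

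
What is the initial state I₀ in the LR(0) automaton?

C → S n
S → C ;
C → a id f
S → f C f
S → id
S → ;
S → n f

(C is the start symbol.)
First, augment the grammar with C' → C
I₀ = CLOSURE({ [C' → . C] }):
  [C' → . C] has the dot before C: add [C → . S n], [C → . a id f]
  [C → . S n] has the dot before S: add [S → . C ;], [S → . f C f], [S → . id], [S → . ;], [S → . n f]
No further items can be added.

I₀ = { [C → . S n], [C → . a id f], [C' → . C], [S → . ;], [S → . C ;], [S → . f C f], [S → . id], [S → . n f] }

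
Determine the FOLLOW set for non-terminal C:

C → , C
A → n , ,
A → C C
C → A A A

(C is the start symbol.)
To compute FOLLOW(C), find every occurrence of C on a right-hand side N → α C β: add FIRST(β) \ {ε}, and if β is empty or nullable also add FOLLOW(N). Iterate to a fixed point.

C is the start symbol, so $ ∈ FOLLOW(C).
In C → , C: C is at the end; this adds FOLLOW(C) to itself — nothing new
In A → C C: C is followed by C, add FIRST(C) \ {ε} = { ',', 'n' }
In A → C C: C is at the end, add FOLLOW(A)

The FOLLOW sets referred to above (computed the same way, to a fixed point):
  FOLLOW(A) = { $, ',', 'n' }

Taking the union: FOLLOW(C) = { $, ',', 'n' }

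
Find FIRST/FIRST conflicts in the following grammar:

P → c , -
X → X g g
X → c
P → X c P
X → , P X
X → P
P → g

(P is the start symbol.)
Yes. P → c ',' '-' / P → X c P on { 'c' }; P → X c P / P → g on { 'g' }; X → X g g / X → c on { 'c' }; X → X g g / X → ',' P X on { ',' }; X → X g g / X → P on { ',', 'c', 'g' }; X → c / X → P on { 'c' }; X → ',' P X / X → P on { ',' }

FIRST sets of the non-terminals at (or reachable through a nullable prefix from) the front of some alternative:
  FIRST(X) = { ',', 'c', 'g' }
  FIRST(P) = { ',', 'c', 'g' }

Productions for P:
  P → c , -: FIRST = { 'c' }
  P → X c P: FIRST = { ',', 'c', 'g' }
  P → g: FIRST = { 'g' }
Productions for X:
  X → X g g: FIRST = { ',', 'c', 'g' }
  X → c: FIRST = { 'c' }
  X → , P X: FIRST = { ',' }
  X → P: FIRST = { ',', 'c', 'g' }

Conflict for P: P → c , - and P → X c P
  Overlap: { 'c' }
Conflict for P: P → X c P and P → g
  Overlap: { 'g' }
Conflict for X: X → X g g and X → c
  Overlap: { 'c' }
Conflict for X: X → X g g and X → , P X
  Overlap: { ',' }
Conflict for X: X → X g g and X → P
  Overlap: { ',', 'c', 'g' }
Conflict for X: X → c and X → P
  Overlap: { 'c' }
Conflict for X: X → , P X and X → P
  Overlap: { ',' }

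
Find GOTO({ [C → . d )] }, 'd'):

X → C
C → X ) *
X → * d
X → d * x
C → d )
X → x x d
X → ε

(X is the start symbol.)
{ [C → d . )] }

GOTO(I, 'd') = CLOSURE({ [A → αX.β] : [A → α.Xβ] ∈ I, X = 'd' })

Items with dot before 'd', with the dot advanced:
  [C → . d )] → [C → d . )]
Closure adds nothing (no advanced item has the dot before a non-terminal).

GOTO = { [C → d . )] }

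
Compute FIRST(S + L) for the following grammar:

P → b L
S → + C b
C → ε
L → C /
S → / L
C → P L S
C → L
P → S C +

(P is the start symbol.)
FIRST sets of the non-terminals involved (from the grammar, by fixed-point iteration):
  FIRST(S) = { '+', '/' }

To compute FIRST(S + L), process the symbols left to right:
Symbol S is a non-terminal. Add FIRST(S) \ {ε} = { '+', '/' }
S is not nullable (ε ∉ FIRST(S)), so stop here.
FIRST(S + L) = { '+', '/' }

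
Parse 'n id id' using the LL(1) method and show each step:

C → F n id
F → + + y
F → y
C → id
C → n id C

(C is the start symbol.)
Stack is shown with the top on the left.

Stack     Input      Action
---------------------------
C $       n id id $  output C → n id C
n id C $  n id id $  match 'n'
id C $    id id $    match 'id'
C $       id $       output C → id
id $      id $       match 'id'
$         $          accept

The string is accepted.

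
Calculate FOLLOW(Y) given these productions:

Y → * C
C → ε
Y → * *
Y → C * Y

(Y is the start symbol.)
Y is the start symbol, so $ ∈ FOLLOW(Y).
In Y → C * Y: Y is at the end; this adds FOLLOW(Y) to itself — nothing new

Taking the union: FOLLOW(Y) = { $ }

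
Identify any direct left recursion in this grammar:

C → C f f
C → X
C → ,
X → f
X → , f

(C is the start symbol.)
Yes, C is left-recursive

Direct left recursion occurs when N → N α for some non-terminal N (the right-hand side begins with the left-hand side itself).

C → C f f: LEFT RECURSIVE (starts with C)
C → X: starts with X
C → ,: starts with ','
X → f: starts with f
X → , f: starts with ','

The grammar has direct left recursion on: C.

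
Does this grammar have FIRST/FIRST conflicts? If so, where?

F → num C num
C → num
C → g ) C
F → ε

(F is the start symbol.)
No FIRST/FIRST conflicts.

A FIRST/FIRST conflict occurs when two productions N → α and N → β for the same non-terminal have FIRST(α) ∩ FIRST(β) ≠ ∅ (with ε ∈ FIRST of a nullable right-hand side, so two nullable alternatives also conflict).

Productions for F:
  F → num C num: FIRST = { 'num' }
  F → ε: FIRST = { ε }
Productions for C:
  C → num: FIRST = { 'num' }
  C → g ) C: FIRST = { 'g' }

All alternatives of each non-terminal have pairwise disjoint FIRST sets.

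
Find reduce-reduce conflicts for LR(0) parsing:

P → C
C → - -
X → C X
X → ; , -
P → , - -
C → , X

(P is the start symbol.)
Yes — I14: [C → - - .] vs [P → , - - .]

A reduce-reduce conflict occurs when an LR(0) state has two complete items [A → α .] and [B → β .] — both call for a reduction, and with no lookahead the parser cannot choose between them.

Augment with P' → P and build the canonical LR(0) collection (I0 = CLOSURE({[P' → . P]}), then GOTO on every symbol after a dot until no new states appear). It has 15 states:
  I0: { [C → . , X], [C → . - -], [P → . , - -], [P → . C], [P' → . P] }  — shift
  I1: { [C → , . X], [C → . , X], [C → . - -], [P → , . - -], [X → . ; , -], [X → . C X] }  — shift
  I2: { [C → - . -] }  — shift
  I3: { [P → C .] }  — reduce
  I4: { [P' → P .] }  — accept
  I5: { [C → - - .] }  — reduce
  I6: { [C → , . X], [C → . , X], [C → . - -], [X → . ; , -], [X → . C X] }  — shift
  I7: { [C → - . -], [P → , - . -] }  — shift
  I8: { [X → ; . , -] }  — shift
  I9: { [C → . , X], [C → . - -], [X → . ; , -], [X → . C X], [X → C . X] }  — shift
  I10: { [C → , X .] }  — reduce
  I11: { [X → C X .] }  — reduce
  I12: { [X → ; , . -] }  — shift
  I13: { [X → ; , - .] }  — reduce
  I14: { [C → - - .], [P → , - - .] }  — 2 reduces

I14 contains complete items [C → - - .], [P → , - - .] — reduce-reduce conflict.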